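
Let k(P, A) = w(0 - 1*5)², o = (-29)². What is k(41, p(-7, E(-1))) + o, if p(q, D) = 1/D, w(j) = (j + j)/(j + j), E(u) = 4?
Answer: 842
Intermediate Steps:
o = 841
w(j) = 1 (w(j) = (2*j)/((2*j)) = (2*j)*(1/(2*j)) = 1)
k(P, A) = 1 (k(P, A) = 1² = 1)
k(41, p(-7, E(-1))) + o = 1 + 841 = 842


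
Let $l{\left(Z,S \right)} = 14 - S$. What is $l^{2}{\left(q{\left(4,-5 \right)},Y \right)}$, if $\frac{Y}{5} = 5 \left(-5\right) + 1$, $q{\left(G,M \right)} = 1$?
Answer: $17956$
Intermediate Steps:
$Y = -120$ ($Y = 5 \left(5 \left(-5\right) + 1\right) = 5 \left(-25 + 1\right) = 5 \left(-24\right) = -120$)
$l^{2}{\left(q{\left(4,-5 \right)},Y \right)} = \left(14 - -120\right)^{2} = \left(14 + 120\right)^{2} = 134^{2} = 17956$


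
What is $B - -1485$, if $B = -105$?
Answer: $1380$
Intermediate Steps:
$B - -1485 = -105 - -1485 = -105 + 1485 = 1380$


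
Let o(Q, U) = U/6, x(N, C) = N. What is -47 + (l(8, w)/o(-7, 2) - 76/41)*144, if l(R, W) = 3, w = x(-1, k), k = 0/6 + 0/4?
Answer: 40265/41 ≈ 982.07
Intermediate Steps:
k = 0 (k = 0*(1/6) + 0*(1/4) = 0 + 0 = 0)
w = -1
o(Q, U) = U/6 (o(Q, U) = U*(1/6) = U/6)
-47 + (l(8, w)/o(-7, 2) - 76/41)*144 = -47 + (3/(((1/6)*2)) - 76/41)*144 = -47 + (3/(1/3) - 76*1/41)*144 = -47 + (3*3 - 76/41)*144 = -47 + (9 - 76/41)*144 = -47 + (293/41)*144 = -47 + 42192/41 = 40265/41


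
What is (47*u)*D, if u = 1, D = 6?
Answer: 282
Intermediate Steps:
(47*u)*D = (47*1)*6 = 47*6 = 282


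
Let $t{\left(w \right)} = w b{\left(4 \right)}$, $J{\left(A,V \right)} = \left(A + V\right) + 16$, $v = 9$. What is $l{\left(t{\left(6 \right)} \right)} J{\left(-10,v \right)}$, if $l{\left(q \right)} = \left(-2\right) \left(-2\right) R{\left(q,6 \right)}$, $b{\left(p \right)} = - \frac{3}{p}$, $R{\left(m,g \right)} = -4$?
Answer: $-240$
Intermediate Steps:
$J{\left(A,V \right)} = 16 + A + V$
$t{\left(w \right)} = - \frac{3 w}{4}$ ($t{\left(w \right)} = w \left(- \frac{3}{4}\right) = - \frac{3 w}{4}$)
$l{\left(q \right)} = -16$ ($l{\left(q \right)} = \left(-2\right) \left(-2\right) \left(-4\right) = 4 \left(-4\right) = -16$)
$l{\left(t{\left(6 \right)} \right)} J{\left(-10,v \right)} = - 16 \left(16 - 10 + 9\right) = \left(-16\right) 15 = -240$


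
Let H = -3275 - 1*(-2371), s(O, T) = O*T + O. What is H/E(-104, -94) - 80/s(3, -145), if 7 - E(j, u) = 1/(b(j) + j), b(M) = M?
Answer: -5069579/39339 ≈ -128.87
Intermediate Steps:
s(O, T) = O + O*T
H = -904 (H = -3275 + 2371 = -904)
E(j, u) = 7 - 1/(2*j) (E(j, u) = 7 - 1/(j + j) = 7 - 1/(2*j))
H/E(-104, -94) - 80/s(3, -145) = -904/(7 - 1/2/(-104)) - 80*1/(3*(1 - 145)) = -904/(7 - 1/2*(-1/104)) - 80/(3*(-144)) = -904/(7 + 1/208) - 80/(-432) = -904/1457/208 - 80*(-1/432) = -904*208/1457 + 5/27 = -188032/1457 + 5/27 = -5069579/39339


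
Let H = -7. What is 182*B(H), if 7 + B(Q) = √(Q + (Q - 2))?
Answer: -1274 + 728*I ≈ -1274.0 + 728.0*I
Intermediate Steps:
B(Q) = -7 + √(-2 + 2*Q) (B(Q) = -7 + √(Q + (Q - 2)) = -7 + √(Q + (-2 + Q)) = -7 + √(-2 + 2*Q))
182*B(H) = 182*(-7 + √(-2 + 2*(-7))) = 182*(-7 + √(-2 - 14)) = 182*(-7 + √(-16)) = 182*(-7 + 4*I) = -1274 + 728*I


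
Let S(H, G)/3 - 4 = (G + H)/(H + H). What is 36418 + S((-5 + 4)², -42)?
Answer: 72737/2 ≈ 36369.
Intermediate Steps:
S(H, G) = 12 + 3*(G + H)/(2*H) (S(H, G) = 12 + 3*((G + H)/(H + H)) = 12 + 3*((G + H)/((2*H))) = 12 + 3*((G + H)*(1/(2*H))) = 12 + 3*((G + H)/(2*H)) = 12 + 3*(G + H)/(2*H))
36418 + S((-5 + 4)², -42) = 36418 + 3*(-42 + 9*(-5 + 4)²)/(2*((-5 + 4)²)) = 36418 + 3*(-42 + 9*(-1)²)/(2*((-1)²)) = 36418 + (3/2)*(-42 + 9*1)/1 = 36418 + (3/2)*1*(-42 + 9) = 36418 + (3/2)*1*(-33) = 36418 - 99/2 = 72737/2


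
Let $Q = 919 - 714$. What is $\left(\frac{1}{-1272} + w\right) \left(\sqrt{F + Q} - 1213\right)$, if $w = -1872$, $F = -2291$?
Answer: $\frac{2888377405}{1272} - \frac{2381185 i \sqrt{2086}}{1272} \approx 2.2707 \cdot 10^{6} - 85499.0 i$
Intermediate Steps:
$Q = 205$
$\left(\frac{1}{-1272} + w\right) \left(\sqrt{F + Q} - 1213\right) = \left(\frac{1}{-1272} - 1872\right) \left(\sqrt{-2291 + 205} - 1213\right) = \left(- \frac{1}{1272} - 1872\right) \left(\sqrt{-2086} - 1213\right) = - \frac{2381185 \left(i \sqrt{2086} - 1213\right)}{1272} = - \frac{2381185 \left(-1213 + i \sqrt{2086}\right)}{1272} = \frac{2888377405}{1272} - \frac{2381185 i \sqrt{2086}}{1272}$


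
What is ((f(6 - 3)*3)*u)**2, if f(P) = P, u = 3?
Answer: 729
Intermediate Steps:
((f(6 - 3)*3)*u)**2 = (((6 - 3)*3)*3)**2 = ((3*3)*3)**2 = (9*3)**2 = 27**2 = 729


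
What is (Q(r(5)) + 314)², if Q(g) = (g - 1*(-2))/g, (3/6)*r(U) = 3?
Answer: 894916/9 ≈ 99435.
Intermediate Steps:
r(U) = 6 (r(U) = 2*3 = 6)
Q(g) = (2 + g)/g (Q(g) = (g + 2)/g = (2 + g)/g)
(Q(r(5)) + 314)² = ((2 + 6)/6 + 314)² = ((⅙)*8 + 314)² = (4/3 + 314)² = (946/3)² = 894916/9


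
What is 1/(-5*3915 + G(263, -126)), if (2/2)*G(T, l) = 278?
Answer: -1/19297 ≈ -5.1822e-5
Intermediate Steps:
G(T, l) = 278
1/(-5*3915 + G(263, -126)) = 1/(-5*3915 + 278) = 1/(-19575 + 278) = 1/(-19297) = -1/19297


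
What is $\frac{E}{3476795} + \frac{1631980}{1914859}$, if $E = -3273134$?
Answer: $- \frac{593530194006}{6657572196905} \approx -0.089151$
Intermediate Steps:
$\frac{E}{3476795} + \frac{1631980}{1914859} = - \frac{3273134}{3476795} + \frac{1631980}{1914859} = - \frac{593530194006}{6657572196905}$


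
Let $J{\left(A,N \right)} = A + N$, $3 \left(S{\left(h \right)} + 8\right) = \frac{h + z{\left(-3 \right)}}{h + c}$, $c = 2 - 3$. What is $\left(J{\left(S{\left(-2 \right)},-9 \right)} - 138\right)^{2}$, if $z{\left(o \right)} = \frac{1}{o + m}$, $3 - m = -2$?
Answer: $\frac{863041}{36} \approx 23973.0$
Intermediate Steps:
$m = 5$ ($m = 3 - -2 = 3 + 2 = 5$)
$c = -1$ ($c = 2 - 3 = -1$)
$z{\left(o \right)} = \frac{1}{5 + o}$ ($z{\left(o \right)} = \frac{1}{o + 5} = \frac{1}{5 + o}$)
$S{\left(h \right)} = -8 + \frac{\frac{1}{2} + h}{3 \left(-1 + h\right)}$ ($S{\left(h \right)} = -8 + \frac{\left(h + \frac{1}{5 - 3}\right) \frac{1}{h - 1}}{3} = -8 + \frac{\left(h + \frac{1}{2}\right) \frac{1}{-1 + h}}{3} = -8 + \frac{\left(\frac{1}{2} + h\right) \frac{1}{-1 + h}}{3} = -8 + \frac{\frac{1}{-1 + h} \left(\frac{1}{2} + h\right)}{3} = -8 + \frac{\frac{1}{2} + h}{3 \left(-1 + h\right)}$)
$\left(J{\left(S{\left(-2 \right)},-9 \right)} - 138\right)^{2} = \left(\left(\frac{49 - -92}{6 \left(-1 - 2\right)} - 9\right) - 138\right)^{2} = \left(\left(\frac{49 + 92}{6 \left(-3\right)} - 9\right) - 138\right)^{2} = \left(\left(\frac{1}{6} \left(- \frac{1}{3}\right) 141 - 9\right) - 138\right)^{2} = \left(\left(- \frac{47}{6} - 9\right) - 138\right)^{2} = \left(- \frac{101}{6} - 138\right)^{2} = \left(- \frac{929}{6}\right)^{2} = \frac{863041}{36}$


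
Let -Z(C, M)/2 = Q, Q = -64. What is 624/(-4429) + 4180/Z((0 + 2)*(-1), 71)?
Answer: 4608337/141728 ≈ 32.515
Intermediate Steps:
Z(C, M) = 128 (Z(C, M) = -2*(-64) = 128)
624/(-4429) + 4180/Z((0 + 2)*(-1), 71) = 624/(-4429) + 4180/128 = 624*(-1/4429) + 4180*(1/128) = -624/4429 + 1045/32 = 4608337/141728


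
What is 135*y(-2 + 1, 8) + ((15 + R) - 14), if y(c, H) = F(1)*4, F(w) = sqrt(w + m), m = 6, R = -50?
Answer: -49 + 540*sqrt(7) ≈ 1379.7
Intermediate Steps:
F(w) = sqrt(6 + w) (F(w) = sqrt(w + 6) = sqrt(6 + w))
y(c, H) = 4*sqrt(7) (y(c, H) = sqrt(6 + 1)*4 = sqrt(7)*4 = 4*sqrt(7))
135*y(-2 + 1, 8) + ((15 + R) - 14) = 135*(4*sqrt(7)) + ((15 - 50) - 14) = 540*sqrt(7) + (-35 - 14) = 540*sqrt(7) - 49 = -49 + 540*sqrt(7)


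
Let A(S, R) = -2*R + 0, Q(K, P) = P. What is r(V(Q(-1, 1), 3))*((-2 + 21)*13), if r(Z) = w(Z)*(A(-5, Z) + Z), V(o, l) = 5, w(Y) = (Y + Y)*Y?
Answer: -61750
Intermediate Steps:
w(Y) = 2*Y² (w(Y) = (2*Y)*Y = 2*Y²)
A(S, R) = -2*R
r(Z) = -2*Z³ (r(Z) = (2*Z²)*(-2*Z + Z) = (2*Z²)*(-Z) = -2*Z³)
r(V(Q(-1, 1), 3))*((-2 + 21)*13) = (-2*5³)*((-2 + 21)*13) = (-2*125)*(19*13) = -250*247 = -61750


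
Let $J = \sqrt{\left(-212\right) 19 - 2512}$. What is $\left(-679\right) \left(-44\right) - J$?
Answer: $29876 - 2 i \sqrt{1635} \approx 29876.0 - 80.87 i$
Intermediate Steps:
$J = 2 i \sqrt{1635}$ ($J = \sqrt{-4028 - 2512} = \sqrt{-6540} = 2 i \sqrt{1635} \approx 80.87 i$)
$\left(-679\right) \left(-44\right) - J = \left(-679\right) \left(-44\right) - 2 i \sqrt{1635} = 29876 - 2 i \sqrt{1635}$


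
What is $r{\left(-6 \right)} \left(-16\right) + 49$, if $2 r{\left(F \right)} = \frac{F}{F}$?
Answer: $41$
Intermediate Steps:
$r{\left(F \right)} = \frac{1}{2}$ ($r{\left(F \right)} = \frac{F \frac{1}{F}}{2} = \frac{1}{2} \cdot 1 = \frac{1}{2}$)
$r{\left(-6 \right)} \left(-16\right) + 49 = \frac{1}{2} \left(-16\right) + 49 = -8 + 49 = 41$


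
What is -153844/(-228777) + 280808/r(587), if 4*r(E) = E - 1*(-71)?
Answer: 128535438308/75267633 ≈ 1707.7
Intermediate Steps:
r(E) = 71/4 + E/4 (r(E) = (E - 1*(-71))/4 = (E + 71)/4 = (71 + E)/4 = 71/4 + E/4)
-153844/(-228777) + 280808/r(587) = -153844/(-228777) + 280808/(71/4 + (1/4)*587) = -153844*(-1/228777) + 280808/(71/4 + 587/4) = 153844/228777 + 280808/(329/2) = 153844/228777 + 280808*(2/329) = 153844/228777 + 561616/329 = 128535438308/75267633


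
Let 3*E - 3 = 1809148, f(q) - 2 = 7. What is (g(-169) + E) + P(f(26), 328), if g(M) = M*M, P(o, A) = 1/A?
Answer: 621505555/984 ≈ 6.3161e+5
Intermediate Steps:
f(q) = 9 (f(q) = 2 + 7 = 9)
E = 1809151/3 (E = 1 + (⅓)*1809148 = 1 + 1809148/3 = 1809151/3 ≈ 6.0305e+5)
g(M) = M²
(g(-169) + E) + P(f(26), 328) = ((-169)² + 1809151/3) + 1/328 = (28561 + 1809151/3) + 1/328 = 1894834/3 + 1/328 = 621505555/984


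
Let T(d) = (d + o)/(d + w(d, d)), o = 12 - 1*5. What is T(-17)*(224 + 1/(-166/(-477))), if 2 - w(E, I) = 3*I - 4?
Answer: -37661/664 ≈ -56.718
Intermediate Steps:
o = 7 (o = 12 - 5 = 7)
w(E, I) = 6 - 3*I (w(E, I) = 2 - (3*I - 4) = 2 - (-4 + 3*I) = 2 + (4 - 3*I) = 6 - 3*I)
T(d) = (7 + d)/(6 - 2*d) (T(d) = (d + 7)/(d + (6 - 3*d)) = (7 + d)/(6 - 2*d))
T(-17)*(224 + 1/(-166/(-477))) = ((-7 - 1*(-17))/(2*(-3 - 17)))*(224 + 1/(-166/(-477))) = ((½)*(-7 + 17)/(-20))*(224 + 1/(-166*(-1/477))) = ((½)*(-1/20)*10)*(224 + 1/(166/477)) = -(224 + 477/166)/4 = -¼*37661/166 = -37661/664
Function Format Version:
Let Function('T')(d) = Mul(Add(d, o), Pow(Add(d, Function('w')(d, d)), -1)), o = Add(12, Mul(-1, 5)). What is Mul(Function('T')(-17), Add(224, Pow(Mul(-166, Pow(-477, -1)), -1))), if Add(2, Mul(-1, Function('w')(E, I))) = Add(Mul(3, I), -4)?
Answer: Rational(-37661, 664) ≈ -56.718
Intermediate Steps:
o = 7 (o = Add(12, -5) = 7)
Function('w')(E, I) = Add(6, Mul(-3, I)) (Function('w')(E, I) = Add(2, Mul(-1, Add(Mul(3, I), -4))) = Add(2, Mul(-1, Add(-4, Mul(3, I)))) = Add(2, Add(4, Mul(-3, I))) = Add(6, Mul(-3, I)))
Function('T')(d) = Mul(Pow(Add(6, Mul(-2, d)), -1), Add(7, d)) (Function('T')(d) = Mul(Add(d, 7), Pow(Add(d, Add(6, Mul(-3, d))), -1)) = Mul(Add(7, d), Pow(Add(6, Mul(-2, d)), -1)) = Mul(Pow(Add(6, Mul(-2, d)), -1), Add(7, d)))
Mul(Function('T')(-17), Add(224, Pow(Mul(-166, Pow(-477, -1)), -1))) = Mul(Mul(Rational(1, 2), Pow(Add(-3, -17), -1), Add(-7, Mul(-1, -17))), Add(224, Pow(Mul(-166, Pow(-477, -1)), -1))) = Mul(Mul(Rational(1, 2), Pow(-20, -1), Add(-7, 17)), Add(224, Pow(Mul(-166, Rational(-1, 477)), -1))) = Mul(Mul(Rational(1, 2), Rational(-1, 20), 10), Add(224, Pow(Rational(166, 477), -1))) = Mul(Rational(-1, 4), Add(224, Rational(477, 166))) = Mul(Rational(-1, 4), Rational(37661, 166)) = Rational(-37661, 664)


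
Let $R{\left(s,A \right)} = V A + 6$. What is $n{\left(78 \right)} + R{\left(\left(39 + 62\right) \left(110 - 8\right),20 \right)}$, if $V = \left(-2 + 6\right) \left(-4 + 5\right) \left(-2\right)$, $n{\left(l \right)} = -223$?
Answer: $-377$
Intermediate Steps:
$V = -8$ ($V = 4 \cdot 1 \left(-2\right) = 4 \left(-2\right) = -8$)
$R{\left(s,A \right)} = 6 - 8 A$ ($R{\left(s,A \right)} = - 8 A + 6 = 6 - 8 A$)
$n{\left(78 \right)} + R{\left(\left(39 + 62\right) \left(110 - 8\right),20 \right)} = -223 + \left(6 - 160\right) = -223 - 154 = -377$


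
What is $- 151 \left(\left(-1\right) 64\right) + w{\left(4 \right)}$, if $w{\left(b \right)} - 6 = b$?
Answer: $9674$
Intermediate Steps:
$w{\left(b \right)} = 6 + b$
$- 151 \left(\left(-1\right) 64\right) + w{\left(4 \right)} = - 151 \left(\left(-1\right) 64\right) + \left(6 + 4\right) = \left(-151\right) \left(-64\right) + 10 = 9664 + 10 = 9674$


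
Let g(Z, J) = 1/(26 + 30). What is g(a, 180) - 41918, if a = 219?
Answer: -2347407/56 ≈ -41918.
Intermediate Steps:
g(Z, J) = 1/56
g(a, 180) - 41918 = 1/56 - 41918 = -2347407/56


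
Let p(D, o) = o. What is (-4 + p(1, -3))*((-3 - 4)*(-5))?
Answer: -245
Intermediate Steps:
(-4 + p(1, -3))*((-3 - 4)*(-5)) = (-4 - 3)*((-3 - 4)*(-5)) = -(-49)*(-5) = -7*35 = -245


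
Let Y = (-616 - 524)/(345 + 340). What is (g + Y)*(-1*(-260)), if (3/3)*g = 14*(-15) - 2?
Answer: -7610720/137 ≈ -55553.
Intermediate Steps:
g = -212 (g = 14*(-15) - 2 = -210 - 2 = -212)
Y = -228/137 (Y = -1140/685 = -1140*1/685 = -228/137 ≈ -1.6642)
(g + Y)*(-1*(-260)) = (-212 - 228/137)*(-1*(-260)) = -29272/137*260 = -7610720/137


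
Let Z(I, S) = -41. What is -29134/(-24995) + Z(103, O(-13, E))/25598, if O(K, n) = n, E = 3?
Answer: 744747337/639822010 ≈ 1.1640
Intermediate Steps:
-29134/(-24995) + Z(103, O(-13, E))/25598 = -29134/(-24995) - 41/25598 = -29134*(-1/24995) - 41*1/25598 = 29134/24995 - 41/25598 = 744747337/639822010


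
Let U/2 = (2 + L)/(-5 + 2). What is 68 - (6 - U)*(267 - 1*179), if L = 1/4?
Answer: -592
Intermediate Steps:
L = ¼ ≈ 0.25000
U = -3/2 (U = 2*((2 + ¼)/(-5 + 2)) = 2*((9/4)/(-3)) = 2*((9/4)*(-⅓)) = 2*(-¾) = -3/2 ≈ -1.5000)
68 - (6 - U)*(267 - 1*179) = 68 - (6 - 1*(-3/2))*(267 - 1*179) = 68 - (6 + 3/2)*(267 - 179) = 68 - 15*88/2 = 68 - 1*660 = 68 - 660 = -592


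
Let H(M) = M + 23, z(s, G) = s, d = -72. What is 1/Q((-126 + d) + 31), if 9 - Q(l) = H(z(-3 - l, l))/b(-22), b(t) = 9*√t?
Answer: 1458/16301 - 153*I*√22/16301 ≈ 0.089442 - 0.044024*I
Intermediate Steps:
H(M) = 23 + M
Q(l) = 9 + I*√22*(20 - l)/198 (Q(l) = 9 - (23 + (-3 - l))/(9*√(-22)) = 9 - (20 - l)/(9*(I*√22)) = 9 - (20 - l)/(9*I*√22) = 9 - (20 - l)*(-I*√22/198) = 9 - (-1)*I*√22*(20 - l)/198 = 9 + I*√22*(20 - l)/198)
1/Q((-126 + d) + 31) = 1/(9 + I*√22*(20 - ((-126 - 72) + 31))/198) = 1/(9 + I*√22*(20 - (-198 + 31))/198) = 1/(9 + I*√22*(20 - 1*(-167))/198) = 1/(9 + I*√22*(20 + 167)/198) = 1/(9 + (1/198)*I*√22*187) = 1/(9 + 17*I*√22/18)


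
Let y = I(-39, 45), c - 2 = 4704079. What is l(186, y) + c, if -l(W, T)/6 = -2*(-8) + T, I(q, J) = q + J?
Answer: 4703949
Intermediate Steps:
c = 4704081 (c = 2 + 4704079 = 4704081)
I(q, J) = J + q
y = 6 (y = 45 - 39 = 6)
l(W, T) = -96 - 6*T (l(W, T) = -6*(-2*(-8) + T) = -6*(16 + T) = -96 - 6*T)
l(186, y) + c = (-96 - 6*6) + 4704081 = (-96 - 36) + 4704081 = -132 + 4704081 = 4703949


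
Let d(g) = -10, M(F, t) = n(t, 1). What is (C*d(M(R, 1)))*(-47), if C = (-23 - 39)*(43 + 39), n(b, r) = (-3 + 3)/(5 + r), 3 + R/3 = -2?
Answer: -2389480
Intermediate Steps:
R = -15 (R = -9 + 3*(-2) = -9 - 6 = -15)
n(b, r) = 0 (n(b, r) = 0/(5 + r) = 0)
M(F, t) = 0
C = -5084 (C = -62*82 = -5084)
(C*d(M(R, 1)))*(-47) = -5084*(-10)*(-47) = 50840*(-47) = -2389480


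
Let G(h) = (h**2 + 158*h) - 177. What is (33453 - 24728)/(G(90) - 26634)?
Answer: -8725/4491 ≈ -1.9428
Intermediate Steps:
G(h) = -177 + h**2 + 158*h
(33453 - 24728)/(G(90) - 26634) = (33453 - 24728)/((-177 + 90**2 + 158*90) - 26634) = 8725/((-177 + 8100 + 14220) - 26634) = 8725/(22143 - 26634) = 8725/(-4491) = 8725*(-1/4491) = -8725/4491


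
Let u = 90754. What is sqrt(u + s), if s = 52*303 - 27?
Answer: sqrt(106483) ≈ 326.32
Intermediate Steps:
s = 15729 (s = 15756 - 27 = 15729)
sqrt(u + s) = sqrt(90754 + 15729) = sqrt(106483)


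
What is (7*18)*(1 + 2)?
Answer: 378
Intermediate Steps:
(7*18)*(1 + 2) = 126*3 = 378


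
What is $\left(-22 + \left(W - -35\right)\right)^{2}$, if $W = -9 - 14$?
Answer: $100$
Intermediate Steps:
$W = -23$
$\left(-22 + \left(W - -35\right)\right)^{2} = \left(-22 - -12\right)^{2} = \left(-22 + \left(-23 + 35\right)\right)^{2} = \left(-22 + 12\right)^{2} = \left(-10\right)^{2} = 100$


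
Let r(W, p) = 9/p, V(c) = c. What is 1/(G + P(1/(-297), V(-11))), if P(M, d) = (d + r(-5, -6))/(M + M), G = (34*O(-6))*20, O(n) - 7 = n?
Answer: 4/10145 ≈ 0.00039428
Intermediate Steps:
O(n) = 7 + n
G = 680 (G = (34*(7 - 6))*20 = (34*1)*20 = 34*20 = 680)
P(M, d) = (-3/2 + d)/(2*M) (P(M, d) = (d + 9/(-6))/(M + M) = (d + 9*(-1/6))/((2*M)) = (d - 3/2)*(1/(2*M)) = (-3/2 + d)*(1/(2*M)) = (-3/2 + d)/(2*M))
1/(G + P(1/(-297), V(-11))) = 1/(680 + (-3 + 2*(-11))/(4*(1/(-297)))) = 1/(680 + (-3 - 22)/(4*(-1/297))) = 1/(680 + (1/4)*(-297)*(-25)) = 1/(680 + 7425/4) = 1/(10145/4) = 4/10145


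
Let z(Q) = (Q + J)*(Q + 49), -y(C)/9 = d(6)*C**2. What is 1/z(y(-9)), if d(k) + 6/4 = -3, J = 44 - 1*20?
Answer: 4/44009331 ≈ 9.0890e-8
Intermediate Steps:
J = 24 (J = 44 - 20 = 24)
d(k) = -9/2 (d(k) = -3/2 - 3 = -9/2)
y(C) = 81*C**2/2 (y(C) = -(-81)*C**2/2 = 81*C**2/2)
z(Q) = (24 + Q)*(49 + Q) (z(Q) = (Q + 24)*(Q + 49) = (24 + Q)*(49 + Q))
1/z(y(-9)) = 1/(1176 + ((81/2)*(-9)**2)**2 + 73*((81/2)*(-9)**2)) = 1/(1176 + ((81/2)*81)**2 + 73*((81/2)*81)) = 1/(1176 + (6561/2)**2 + 73*(6561/2)) = 1/(1176 + 43046721/4 + 478953/2) = 1/(44009331/4) = 4/44009331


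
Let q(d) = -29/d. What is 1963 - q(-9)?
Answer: 17638/9 ≈ 1959.8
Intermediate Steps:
1963 - q(-9) = 1963 - (-29)/(-9) = 1963 - (-29)*(-1)/9 = 1963 - 1*29/9 = 1963 - 29/9 = 17638/9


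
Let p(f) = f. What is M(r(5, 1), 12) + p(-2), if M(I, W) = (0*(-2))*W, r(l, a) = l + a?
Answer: -2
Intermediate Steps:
r(l, a) = a + l
M(I, W) = 0 (M(I, W) = 0*W = 0)
M(r(5, 1), 12) + p(-2) = 0 - 2 = -2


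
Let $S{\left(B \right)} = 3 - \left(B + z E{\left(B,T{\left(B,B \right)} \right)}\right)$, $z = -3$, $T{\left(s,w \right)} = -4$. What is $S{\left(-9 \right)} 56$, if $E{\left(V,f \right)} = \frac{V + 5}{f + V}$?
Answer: $\frac{9408}{13} \approx 723.69$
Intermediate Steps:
$E{\left(V,f \right)} = \frac{5 + V}{V + f}$
$S{\left(B \right)} = 3 - B + \frac{3 \left(5 + B\right)}{-4 + B}$ ($S{\left(B \right)} = 3 - \left(B - 3 \frac{5 + B}{B - 4}\right) = 3 - \left(B - 3 \frac{5 + B}{-4 + B}\right) = 3 - \left(B - \frac{3 \left(5 + B\right)}{-4 + B}\right) = 3 - B + \frac{3 \left(5 + B\right)}{-4 + B}$)
$S{\left(-9 \right)} 56 = \frac{3 - \left(-9\right)^{2} + 10 \left(-9\right)}{-4 - 9} \cdot 56 = \frac{3 - 81 - 90}{-13} \cdot 56 = - \frac{3 - 81 - 90}{13} \cdot 56 = \left(- \frac{1}{13}\right) \left(-168\right) 56 = \frac{168}{13} \cdot 56 = \frac{9408}{13}$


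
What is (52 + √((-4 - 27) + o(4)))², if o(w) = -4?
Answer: (52 + I*√35)² ≈ 2669.0 + 615.27*I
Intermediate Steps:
(52 + √((-4 - 27) + o(4)))² = (52 + √((-4 - 27) - 4))² = (52 + √(-31 - 4))² = (52 + √(-35))² = (52 + I*√35)²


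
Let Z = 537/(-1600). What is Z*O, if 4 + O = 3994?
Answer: -214263/160 ≈ -1339.1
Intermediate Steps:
O = 3990 (O = -4 + 3994 = 3990)
Z = -537/1600 (Z = 537*(-1/1600) = -537/1600 ≈ -0.33563)
Z*O = -537/1600*3990 = -214263/160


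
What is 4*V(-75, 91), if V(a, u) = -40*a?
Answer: 12000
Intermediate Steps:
4*V(-75, 91) = 4*(-40*(-75)) = 4*3000 = 12000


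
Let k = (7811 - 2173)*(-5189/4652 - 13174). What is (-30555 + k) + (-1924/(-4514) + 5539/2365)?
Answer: -24936114391027451/335560390 ≈ -7.4312e+7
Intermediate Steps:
k = -172778305703/2326 (k = 5638*(-5189*1/4652 - 13174) = 5638*(-5189/4652 - 13174) = 5638*(-61290637/4652) = -172778305703/2326 ≈ -7.4281e+7)
(-30555 + k) + (-1924/(-4514) + 5539/2365) = (-30555 - 172778305703/2326) + (-1924/(-4514) + 5539/2365) = -172849376633/2326 + (-1924*(-1/4514) + 5539*(1/2365)) = -172849376633/2326 + (26/61 + 5539/2365) = -172849376633/2326 + 399369/144265 = -24936114391027451/335560390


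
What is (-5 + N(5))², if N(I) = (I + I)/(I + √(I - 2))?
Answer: 975/121 + 300*√3/121 ≈ 12.352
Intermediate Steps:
N(I) = 2*I/(I + √(-2 + I)) (N(I) = (2*I)/(I + √(-2 + I)) = 2*I/(I + √(-2 + I)))
(-5 + N(5))² = (-5 + 2*5/(5 + √(-2 + 5)))² = (-5 + 2*5/(5 + √3))² = (-5 + 10/(5 + √3))²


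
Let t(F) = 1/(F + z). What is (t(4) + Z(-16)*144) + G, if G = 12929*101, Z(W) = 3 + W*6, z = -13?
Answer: 11631932/9 ≈ 1.2924e+6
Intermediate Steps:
Z(W) = 3 + 6*W
G = 1305829
t(F) = 1/(-13 + F) (t(F) = 1/(F - 13) = 1/(-13 + F))
(t(4) + Z(-16)*144) + G = (1/(-13 + 4) + (3 + 6*(-16))*144) + 1305829 = (1/(-9) + (3 - 96)*144) + 1305829 = (-1/9 - 93*144) + 1305829 = (-1/9 - 13392) + 1305829 = -120529/9 + 1305829 = 11631932/9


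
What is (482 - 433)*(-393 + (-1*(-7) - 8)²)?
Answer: -19208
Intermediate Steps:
(482 - 433)*(-393 + (-1*(-7) - 8)²) = 49*(-393 + (7 - 8)²) = 49*(-393 + (-1)²) = 49*(-393 + 1) = 49*(-392) = -19208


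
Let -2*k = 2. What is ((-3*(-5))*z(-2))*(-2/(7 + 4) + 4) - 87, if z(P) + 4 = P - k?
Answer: -4107/11 ≈ -373.36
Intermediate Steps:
k = -1 (k = -½*2 = -1)
z(P) = -3 + P (z(P) = -4 + (P - 1*(-1)) = -4 + (P + 1) = -4 + (1 + P) = -3 + P)
((-3*(-5))*z(-2))*(-2/(7 + 4) + 4) - 87 = ((-3*(-5))*(-3 - 2))*(-2/(7 + 4) + 4) - 87 = (15*(-5))*(-2/11 + 4) - 87 = -75*(-2*1/11 + 4) - 87 = -75*(-2/11 + 4) - 87 = -75*42/11 - 87 = -3150/11 - 87 = -4107/11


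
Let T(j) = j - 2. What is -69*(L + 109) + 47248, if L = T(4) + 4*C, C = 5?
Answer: 38209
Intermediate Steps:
T(j) = -2 + j
L = 22 (L = (-2 + 4) + 4*5 = 2 + 20 = 22)
-69*(L + 109) + 47248 = -69*(22 + 109) + 47248 = -69*131 + 47248 = -9039 + 47248 = 38209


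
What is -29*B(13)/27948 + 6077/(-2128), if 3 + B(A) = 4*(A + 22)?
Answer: -325355/108528 ≈ -2.9979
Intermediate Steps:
B(A) = 85 + 4*A (B(A) = -3 + 4*(A + 22) = -3 + 4*(22 + A) = -3 + (88 + 4*A) = 85 + 4*A)
-29*B(13)/27948 + 6077/(-2128) = -29*(85 + 4*13)/27948 + 6077/(-2128) = -29*(85 + 52)*(1/27948) + 6077*(-1/2128) = -29*137*(1/27948) - 6077/2128 = -3973*1/27948 - 6077/2128 = -29/204 - 6077/2128 = -325355/108528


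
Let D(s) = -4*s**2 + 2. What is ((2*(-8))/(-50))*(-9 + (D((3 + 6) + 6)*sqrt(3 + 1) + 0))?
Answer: -2888/5 ≈ -577.60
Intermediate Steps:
D(s) = 2 - 4*s**2
((2*(-8))/(-50))*(-9 + (D((3 + 6) + 6)*sqrt(3 + 1) + 0)) = ((2*(-8))/(-50))*(-9 + ((2 - 4*((3 + 6) + 6)**2)*sqrt(3 + 1) + 0)) = (-16*(-1/50))*(-9 + ((2 - 4*(9 + 6)**2)*sqrt(4) + 0)) = 8*(-9 + ((2 - 4*15**2)*2 + 0))/25 = 8*(-9 + ((2 - 4*225)*2 + 0))/25 = 8*(-9 + ((2 - 900)*2 + 0))/25 = 8*(-9 + (-898*2 + 0))/25 = 8*(-9 + (-1796 + 0))/25 = 8*(-9 - 1796)/25 = (8/25)*(-1805) = -2888/5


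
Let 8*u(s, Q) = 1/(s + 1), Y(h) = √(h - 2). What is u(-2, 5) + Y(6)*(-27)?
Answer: -433/8 ≈ -54.125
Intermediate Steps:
Y(h) = √(-2 + h)
u(s, Q) = 1/(8*(1 + s)) (u(s, Q) = 1/(8*(s + 1)) = 1/(8*(1 + s)))
u(-2, 5) + Y(6)*(-27) = 1/(8*(1 - 2)) + √(-2 + 6)*(-27) = (⅛)/(-1) + √4*(-27) = (⅛)*(-1) + 2*(-27) = -⅛ - 54 = -433/8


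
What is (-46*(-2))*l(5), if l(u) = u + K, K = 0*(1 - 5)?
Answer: 460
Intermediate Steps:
K = 0 (K = 0*(-4) = 0)
l(u) = u (l(u) = u + 0 = u)
(-46*(-2))*l(5) = -46*(-2)*5 = 92*5 = 460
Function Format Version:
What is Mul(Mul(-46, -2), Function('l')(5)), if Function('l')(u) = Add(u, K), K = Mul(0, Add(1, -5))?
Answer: 460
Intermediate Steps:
K = 0 (K = Mul(0, -4) = 0)
Function('l')(u) = u (Function('l')(u) = Add(u, 0) = u)
Mul(Mul(-46, -2), Function('l')(5)) = Mul(Mul(-46, -2), 5) = Mul(92, 5) = 460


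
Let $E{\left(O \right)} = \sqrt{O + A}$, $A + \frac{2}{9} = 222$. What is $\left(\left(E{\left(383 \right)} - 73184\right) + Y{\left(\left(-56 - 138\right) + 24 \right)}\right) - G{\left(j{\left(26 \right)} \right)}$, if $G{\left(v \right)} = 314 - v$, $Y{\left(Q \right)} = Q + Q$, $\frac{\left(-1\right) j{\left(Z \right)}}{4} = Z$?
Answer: $-73942 + \frac{\sqrt{5443}}{3} \approx -73917.0$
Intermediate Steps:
$A = \frac{1996}{9}$ ($A = - \frac{2}{9} + 222 = \frac{1996}{9} \approx 221.78$)
$j{\left(Z \right)} = - 4 Z$
$Y{\left(Q \right)} = 2 Q$
$E{\left(O \right)} = \sqrt{\frac{1996}{9} + O}$ ($E{\left(O \right)} = \sqrt{O + \frac{1996}{9}} = \sqrt{\frac{1996}{9} + O}$)
$\left(\left(E{\left(383 \right)} - 73184\right) + Y{\left(\left(-56 - 138\right) + 24 \right)}\right) - G{\left(j{\left(26 \right)} \right)} = \left(\left(\frac{\sqrt{1996 + 9 \cdot 383}}{3} - 73184\right) + 2 \left(\left(-56 - 138\right) + 24\right)\right) - \left(314 - \left(-4\right) 26\right) = \left(\left(\frac{\sqrt{1996 + 3447}}{3} - 73184\right) + 2 \left(-194 + 24\right)\right) - \left(314 - -104\right) = \left(\left(\frac{\sqrt{5443}}{3} - 73184\right) + 2 \left(-170\right)\right) - \left(314 + 104\right) = \left(\left(-73184 + \frac{\sqrt{5443}}{3}\right) - 340\right) - 418 = \left(-73524 + \frac{\sqrt{5443}}{3}\right) - 418 = -73942 + \frac{\sqrt{5443}}{3}$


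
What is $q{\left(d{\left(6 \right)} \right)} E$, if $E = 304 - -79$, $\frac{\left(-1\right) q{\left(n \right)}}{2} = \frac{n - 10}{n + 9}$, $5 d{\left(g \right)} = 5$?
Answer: $\frac{3447}{5} \approx 689.4$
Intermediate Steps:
$d{\left(g \right)} = 1$ ($d{\left(g \right)} = \frac{1}{5} \cdot 5 = 1$)
$q{\left(n \right)} = - \frac{2 \left(-10 + n\right)}{9 + n}$ ($q{\left(n \right)} = - 2 \frac{n - 10}{n + 9} = - 2 \frac{-10 + n}{9 + n} = - \frac{2 \left(-10 + n\right)}{9 + n}$)
$E = 383$ ($E = 304 + 79 = 383$)
$q{\left(d{\left(6 \right)} \right)} E = \frac{2 \left(10 - 1\right)}{9 + 1} \cdot 383 = \frac{2 \left(10 - 1\right)}{10} \cdot 383 = 2 \cdot \frac{1}{10} \cdot 9 \cdot 383 = \frac{9}{5} \cdot 383 = \frac{3447}{5}$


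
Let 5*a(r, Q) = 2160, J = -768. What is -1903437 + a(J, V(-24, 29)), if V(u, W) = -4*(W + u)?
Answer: -1903005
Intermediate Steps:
V(u, W) = -4*W - 4*u
a(r, Q) = 432 (a(r, Q) = (1/5)*2160 = 432)
-1903437 + a(J, V(-24, 29)) = -1903437 + 432 = -1903005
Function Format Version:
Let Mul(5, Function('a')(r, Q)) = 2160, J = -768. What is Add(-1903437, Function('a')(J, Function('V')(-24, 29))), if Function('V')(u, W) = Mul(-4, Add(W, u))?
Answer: -1903005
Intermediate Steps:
Function('V')(u, W) = Add(Mul(-4, W), Mul(-4, u))
Function('a')(r, Q) = 432 (Function('a')(r, Q) = Mul(Rational(1, 5), 2160) = 432)
Add(-1903437, Function('a')(J, Function('V')(-24, 29))) = Add(-1903437, 432) = -1903005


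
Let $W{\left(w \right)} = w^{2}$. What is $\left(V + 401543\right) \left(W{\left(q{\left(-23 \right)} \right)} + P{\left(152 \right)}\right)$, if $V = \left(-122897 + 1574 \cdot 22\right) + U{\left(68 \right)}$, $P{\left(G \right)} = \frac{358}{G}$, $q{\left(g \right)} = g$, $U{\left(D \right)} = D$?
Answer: $\frac{6326844993}{38} \approx 1.665 \cdot 10^{8}$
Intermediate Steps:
$V = -88201$ ($V = \left(-122897 + 1574 \cdot 22\right) + 68 = \left(-122897 + 34628\right) + 68 = -88269 + 68 = -88201$)
$\left(V + 401543\right) \left(W{\left(q{\left(-23 \right)} \right)} + P{\left(152 \right)}\right) = \left(-88201 + 401543\right) \left(\left(-23\right)^{2} + \frac{358}{152}\right) = 313342 \left(529 + 358 \cdot \frac{1}{152}\right) = 313342 \left(529 + \frac{179}{76}\right) = 313342 \cdot \frac{40383}{76} = \frac{6326844993}{38}$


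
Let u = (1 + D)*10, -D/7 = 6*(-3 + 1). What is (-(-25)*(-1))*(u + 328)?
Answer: -29450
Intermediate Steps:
D = 84 (D = -42*(-3 + 1) = -42*(-2) = -7*(-12) = 84)
u = 850 (u = (1 + 84)*10 = 85*10 = 850)
(-(-25)*(-1))*(u + 328) = (-(-25)*(-1))*(850 + 328) = -5*5*1178 = -25*1178 = -29450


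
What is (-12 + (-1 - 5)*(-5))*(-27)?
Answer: -486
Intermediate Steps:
(-12 + (-1 - 5)*(-5))*(-27) = (-12 - 6*(-5))*(-27) = (-12 + 30)*(-27) = 18*(-27) = -486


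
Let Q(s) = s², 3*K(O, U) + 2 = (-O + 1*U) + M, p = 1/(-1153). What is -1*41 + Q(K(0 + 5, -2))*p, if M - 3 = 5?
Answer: -425458/10377 ≈ -41.000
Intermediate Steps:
M = 8 (M = 3 + 5 = 8)
p = -1/1153 ≈ -0.00086730
K(O, U) = 2 - O/3 + U/3 (K(O, U) = -⅔ + ((-O + 1*U) + 8)/3 = -⅔ + ((-O + U) + 8)/3 = -⅔ + ((U - O) + 8)/3 = -⅔ + (8 + U - O)/3 = -⅔ + (8/3 - O/3 + U/3) = 2 - O/3 + U/3)
-1*41 + Q(K(0 + 5, -2))*p = -1*41 + (2 - (0 + 5)/3 + (⅓)*(-2))²*(-1/1153) = -41 + (2 - ⅓*5 - ⅔)²*(-1/1153) = -41 + (2 - 5/3 - ⅔)²*(-1/1153) = -41 + (-⅓)²*(-1/1153) = -41 + (⅑)*(-1/1153) = -41 - 1/10377 = -425458/10377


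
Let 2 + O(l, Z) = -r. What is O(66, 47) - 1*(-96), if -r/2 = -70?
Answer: -46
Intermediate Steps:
r = 140 (r = -2*(-70) = 140)
O(l, Z) = -142 (O(l, Z) = -2 - 1*140 = -2 - 140 = -142)
O(66, 47) - 1*(-96) = -142 - 1*(-96) = -142 + 96 = -46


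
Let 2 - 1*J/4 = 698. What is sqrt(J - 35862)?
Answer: 3*I*sqrt(4294) ≈ 196.59*I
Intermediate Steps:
J = -2784 (J = 8 - 4*698 = 8 - 2792 = -2784)
sqrt(J - 35862) = sqrt(-2784 - 35862) = sqrt(-38646) = 3*I*sqrt(4294)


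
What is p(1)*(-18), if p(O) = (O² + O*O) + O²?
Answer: -54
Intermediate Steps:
p(O) = 3*O² (p(O) = (O² + O²) + O² = 2*O² + O² = 3*O²)
p(1)*(-18) = (3*1²)*(-18) = (3*1)*(-18) = 3*(-18) = -54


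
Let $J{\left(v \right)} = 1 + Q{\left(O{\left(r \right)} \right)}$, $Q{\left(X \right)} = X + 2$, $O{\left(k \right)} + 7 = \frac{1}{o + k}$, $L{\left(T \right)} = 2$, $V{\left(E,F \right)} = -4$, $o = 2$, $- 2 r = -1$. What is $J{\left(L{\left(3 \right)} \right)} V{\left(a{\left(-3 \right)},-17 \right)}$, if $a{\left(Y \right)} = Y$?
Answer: $\frac{72}{5} \approx 14.4$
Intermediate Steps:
$r = \frac{1}{2}$ ($r = \left(- \frac{1}{2}\right) \left(-1\right) = \frac{1}{2} \approx 0.5$)
$O{\left(k \right)} = -7 + \frac{1}{2 + k}$
$Q{\left(X \right)} = 2 + X$
$J{\left(v \right)} = - \frac{18}{5}$ ($J{\left(v \right)} = 1 + \left(2 + \frac{-13 - \frac{7}{2}}{2 + \frac{1}{2}}\right) = 1 + \left(2 + \frac{-13 - \frac{7}{2}}{\frac{5}{2}}\right) = 1 + \left(2 + \frac{2}{5} \left(- \frac{33}{2}\right)\right) = 1 + \left(2 - \frac{33}{5}\right) = 1 - \frac{23}{5} = - \frac{18}{5}$)
$J{\left(L{\left(3 \right)} \right)} V{\left(a{\left(-3 \right)},-17 \right)} = \left(- \frac{18}{5}\right) \left(-4\right) = \frac{72}{5}$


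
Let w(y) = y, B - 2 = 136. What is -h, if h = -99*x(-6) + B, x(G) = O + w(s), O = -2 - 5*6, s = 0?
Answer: -3306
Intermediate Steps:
B = 138 (B = 2 + 136 = 138)
O = -32 (O = -2 - 30 = -32)
x(G) = -32 (x(G) = -32 + 0 = -32)
h = 3306 (h = -99*(-32) + 138 = 3168 + 138 = 3306)
-h = -1*3306 = -3306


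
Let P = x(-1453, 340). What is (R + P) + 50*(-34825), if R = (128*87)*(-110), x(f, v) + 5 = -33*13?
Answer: -2966644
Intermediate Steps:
x(f, v) = -434 (x(f, v) = -5 - 33*13 = -5 - 429 = -434)
P = -434
R = -1224960 (R = 11136*(-110) = -1224960)
(R + P) + 50*(-34825) = (-1224960 - 434) + 50*(-34825) = -1225394 - 1741250 = -2966644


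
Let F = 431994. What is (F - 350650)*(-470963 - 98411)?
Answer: -46315158656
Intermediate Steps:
(F - 350650)*(-470963 - 98411) = (431994 - 350650)*(-470963 - 98411) = 81344*(-569374) = -46315158656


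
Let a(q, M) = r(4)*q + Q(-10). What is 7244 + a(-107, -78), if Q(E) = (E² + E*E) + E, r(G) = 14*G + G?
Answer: 1014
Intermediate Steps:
r(G) = 15*G
Q(E) = E + 2*E² (Q(E) = (E² + E²) + E = 2*E² + E = E + 2*E²)
a(q, M) = 190 + 60*q (a(q, M) = (15*4)*q - 10*(1 + 2*(-10)) = 60*q - 10*(1 - 20) = 60*q - 10*(-19) = 60*q + 190 = 190 + 60*q)
7244 + a(-107, -78) = 7244 + (190 + 60*(-107)) = 7244 + (190 - 6420) = 7244 - 6230 = 1014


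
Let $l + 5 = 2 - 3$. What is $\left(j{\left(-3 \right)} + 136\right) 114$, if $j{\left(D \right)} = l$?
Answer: $14820$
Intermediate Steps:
$l = -6$ ($l = -5 + \left(2 - 3\right) = -5 - 1 = -6$)
$j{\left(D \right)} = -6$
$\left(j{\left(-3 \right)} + 136\right) 114 = \left(-6 + 136\right) 114 = 130 \cdot 114 = 14820$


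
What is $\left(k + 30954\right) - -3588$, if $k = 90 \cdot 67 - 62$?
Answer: $40510$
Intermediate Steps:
$k = 5968$ ($k = 6030 - 62 = 5968$)
$\left(k + 30954\right) - -3588 = \left(5968 + 30954\right) - -3588 = 36922 + \left(3666 - 78\right) = 36922 + 3588 = 40510$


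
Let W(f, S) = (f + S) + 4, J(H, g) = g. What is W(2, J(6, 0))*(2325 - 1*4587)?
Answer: -13572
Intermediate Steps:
W(f, S) = 4 + S + f (W(f, S) = (S + f) + 4 = 4 + S + f)
W(2, J(6, 0))*(2325 - 1*4587) = (4 + 0 + 2)*(2325 - 1*4587) = 6*(2325 - 4587) = 6*(-2262) = -13572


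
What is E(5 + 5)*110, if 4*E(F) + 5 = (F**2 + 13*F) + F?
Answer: 12925/2 ≈ 6462.5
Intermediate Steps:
E(F) = -5/4 + F**2/4 + 7*F/2 (E(F) = -5/4 + ((F**2 + 13*F) + F)/4 = -5/4 + (F**2 + 14*F)/4 = -5/4 + (F**2/4 + 7*F/2) = -5/4 + F**2/4 + 7*F/2)
E(5 + 5)*110 = (-5/4 + (5 + 5)**2/4 + 7*(5 + 5)/2)*110 = (-5/4 + (1/4)*10**2 + (7/2)*10)*110 = (-5/4 + (1/4)*100 + 35)*110 = (-5/4 + 25 + 35)*110 = (235/4)*110 = 12925/2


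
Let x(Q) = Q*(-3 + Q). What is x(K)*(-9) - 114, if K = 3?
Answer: -114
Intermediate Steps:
x(K)*(-9) - 114 = (3*(-3 + 3))*(-9) - 114 = (3*0)*(-9) - 114 = 0*(-9) - 114 = 0 - 114 = -114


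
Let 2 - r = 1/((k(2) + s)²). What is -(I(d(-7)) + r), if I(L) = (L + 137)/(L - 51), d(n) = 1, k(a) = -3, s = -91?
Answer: 167909/220900 ≈ 0.76011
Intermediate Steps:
I(L) = (137 + L)/(-51 + L)
r = 17671/8836 (r = 2 - 1/((-3 - 91)²) = 2 - 1/((-94)²) = 2 - 1/8836 = 17671/8836 ≈ 1.9999)
-(I(d(-7)) + r) = -((137 + 1)/(-51 + 1) + 17671/8836) = -(138/(-50) + 17671/8836) = -(-1/50*138 + 17671/8836) = -(-69/25 + 17671/8836) = -1*(-167909/220900) = 167909/220900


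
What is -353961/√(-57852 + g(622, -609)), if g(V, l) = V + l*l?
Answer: -353961*√313651/313651 ≈ -632.02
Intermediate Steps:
g(V, l) = V + l²
-353961/√(-57852 + g(622, -609)) = -353961/√(-57852 + (622 + (-609)²)) = -353961/√(-57852 + (622 + 370881)) = -353961/√(-57852 + 371503) = -353961*√313651/313651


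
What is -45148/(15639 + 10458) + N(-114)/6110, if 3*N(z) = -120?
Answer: -27689816/15945267 ≈ -1.7366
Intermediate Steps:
N(z) = -40 (N(z) = (1/3)*(-120) = -40)
-45148/(15639 + 10458) + N(-114)/6110 = -45148/(15639 + 10458) - 40/6110 = -45148/26097 - 40*1/6110 = -45148*1/26097 - 4/611 = -45148/26097 - 4/611 = -27689816/15945267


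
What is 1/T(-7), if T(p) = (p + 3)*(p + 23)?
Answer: -1/64 ≈ -0.015625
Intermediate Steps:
T(p) = (3 + p)*(23 + p)
1/T(-7) = 1/(69 + (-7)**2 + 26*(-7)) = 1/(69 + 49 - 182) = 1/(-64) = -1/64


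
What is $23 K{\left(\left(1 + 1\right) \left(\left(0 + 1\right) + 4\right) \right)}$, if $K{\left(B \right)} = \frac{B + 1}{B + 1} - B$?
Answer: $-207$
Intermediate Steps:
$K{\left(B \right)} = 1 - B$ ($K{\left(B \right)} = \frac{1 + B}{1 + B} - B = 1 - B$)
$23 K{\left(\left(1 + 1\right) \left(\left(0 + 1\right) + 4\right) \right)} = 23 \left(1 - \left(1 + 1\right) \left(\left(0 + 1\right) + 4\right)\right) = 23 \left(1 - 2 \left(1 + 4\right)\right) = 23 \left(1 - 2 \cdot 5\right) = 23 \left(1 - 10\right) = 23 \left(-9\right) = -207$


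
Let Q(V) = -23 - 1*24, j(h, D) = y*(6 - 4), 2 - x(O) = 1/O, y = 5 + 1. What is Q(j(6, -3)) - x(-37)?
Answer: -1814/37 ≈ -49.027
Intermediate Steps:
y = 6
x(O) = 2 - 1/O
j(h, D) = 12 (j(h, D) = 6*(6 - 4) = 6*2 = 12)
Q(V) = -47 (Q(V) = -23 - 24 = -47)
Q(j(6, -3)) - x(-37) = -47 - (2 - 1/(-37)) = -47 - (2 - 1*(-1/37)) = -47 - (2 + 1/37) = -47 - 1*75/37 = -47 - 75/37 = -1814/37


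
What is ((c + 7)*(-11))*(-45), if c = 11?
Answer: 8910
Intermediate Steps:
((c + 7)*(-11))*(-45) = ((11 + 7)*(-11))*(-45) = (18*(-11))*(-45) = -198*(-45) = 8910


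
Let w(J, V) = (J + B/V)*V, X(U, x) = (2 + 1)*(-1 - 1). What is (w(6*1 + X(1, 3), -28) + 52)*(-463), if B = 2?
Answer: -25002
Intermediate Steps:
X(U, x) = -6 (X(U, x) = 3*(-2) = -6)
w(J, V) = V*(J + 2/V) (w(J, V) = (J + 2/V)*V = V*(J + 2/V))
(w(6*1 + X(1, 3), -28) + 52)*(-463) = ((2 + (6*1 - 6)*(-28)) + 52)*(-463) = ((2 + (6 - 6)*(-28)) + 52)*(-463) = ((2 + 0*(-28)) + 52)*(-463) = ((2 + 0) + 52)*(-463) = (2 + 52)*(-463) = 54*(-463) = -25002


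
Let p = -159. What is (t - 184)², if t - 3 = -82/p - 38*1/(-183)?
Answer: 3057262741009/94070601 ≈ 32500.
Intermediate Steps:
t = 36113/9699 (t = 3 + (-82/(-159) - 38*1/(-183)) = 3 + (-82*(-1/159) - 38*(-1/183)) = 3 + (82/159 + 38/183) = 3 + 7016/9699 = 36113/9699 ≈ 3.7234)
(t - 184)² = (36113/9699 - 184)² = (-1748503/9699)² = 3057262741009/94070601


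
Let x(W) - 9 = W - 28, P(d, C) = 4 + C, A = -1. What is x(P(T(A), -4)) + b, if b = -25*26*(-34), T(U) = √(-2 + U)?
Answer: 22081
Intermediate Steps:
x(W) = -19 + W (x(W) = 9 + (W - 28) = 9 + (-28 + W) = -19 + W)
b = 22100 (b = -650*(-34) = 22100)
x(P(T(A), -4)) + b = (-19 + (4 - 4)) + 22100 = (-19 + 0) + 22100 = -19 + 22100 = 22081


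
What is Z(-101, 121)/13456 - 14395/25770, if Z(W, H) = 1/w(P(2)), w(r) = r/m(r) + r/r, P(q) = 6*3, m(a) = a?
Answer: -38737247/69352224 ≈ -0.55856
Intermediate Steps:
P(q) = 18
w(r) = 2 (w(r) = r/r + r/r = 1 + 1 = 2)
Z(W, H) = ½ (Z(W, H) = 1/2 = ½)
Z(-101, 121)/13456 - 14395/25770 = (½)/13456 - 14395/25770 = (½)*(1/13456) - 14395*1/25770 = 1/26912 - 2879/5154 = -38737247/69352224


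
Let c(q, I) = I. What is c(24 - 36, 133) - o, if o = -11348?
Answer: 11481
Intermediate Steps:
c(24 - 36, 133) - o = 133 - 1*(-11348) = 133 + 11348 = 11481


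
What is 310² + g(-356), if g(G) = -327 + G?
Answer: 95417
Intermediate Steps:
310² + g(-356) = 310² + (-327 - 356) = 96100 - 683 = 95417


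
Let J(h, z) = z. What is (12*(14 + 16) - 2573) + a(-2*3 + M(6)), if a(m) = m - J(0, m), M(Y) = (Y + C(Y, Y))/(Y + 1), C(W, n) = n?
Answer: -2213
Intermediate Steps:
M(Y) = 2*Y/(1 + Y) (M(Y) = (Y + Y)/(Y + 1) = (2*Y)/(1 + Y) = 2*Y/(1 + Y))
a(m) = 0 (a(m) = m - m = 0)
(12*(14 + 16) - 2573) + a(-2*3 + M(6)) = (12*(14 + 16) - 2573) + 0 = (12*30 - 2573) + 0 = (360 - 2573) + 0 = -2213 + 0 = -2213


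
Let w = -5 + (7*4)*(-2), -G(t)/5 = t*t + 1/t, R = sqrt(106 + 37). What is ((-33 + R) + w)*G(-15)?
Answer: 317156/3 - 3374*sqrt(143)/3 ≈ 92270.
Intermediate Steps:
R = sqrt(143) ≈ 11.958
G(t) = -5/t - 5*t**2 (G(t) = -5*(t*t + 1/t) = -5*(t**2 + 1/t) = -5*(1/t + t**2) = -5/t - 5*t**2)
w = -61 (w = -5 + 28*(-2) = -5 - 56 = -61)
((-33 + R) + w)*G(-15) = ((-33 + sqrt(143)) - 61)*(5*(-1 - 1*(-15)**3)/(-15)) = (-94 + sqrt(143))*(5*(-1/15)*(-1 - 1*(-3375))) = (-94 + sqrt(143))*(5*(-1/15)*(-1 + 3375)) = (-94 + sqrt(143))*(5*(-1/15)*3374) = (-94 + sqrt(143))*(-3374/3) = 317156/3 - 3374*sqrt(143)/3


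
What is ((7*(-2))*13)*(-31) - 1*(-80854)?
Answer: 86496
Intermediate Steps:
((7*(-2))*13)*(-31) - 1*(-80854) = -14*13*(-31) + 80854 = -182*(-31) + 80854 = 5642 + 80854 = 86496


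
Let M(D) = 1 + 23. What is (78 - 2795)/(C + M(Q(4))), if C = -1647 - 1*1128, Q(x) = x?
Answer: 2717/2751 ≈ 0.98764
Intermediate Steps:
M(D) = 24
C = -2775 (C = -1647 - 1128 = -2775)
(78 - 2795)/(C + M(Q(4))) = (78 - 2795)/(-2775 + 24) = -2717/(-2751) = -2717*(-1/2751) = 2717/2751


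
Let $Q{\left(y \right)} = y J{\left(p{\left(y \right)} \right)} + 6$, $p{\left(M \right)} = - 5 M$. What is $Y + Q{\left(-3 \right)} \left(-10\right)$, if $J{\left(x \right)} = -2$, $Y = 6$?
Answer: $-114$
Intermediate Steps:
$Q{\left(y \right)} = 6 - 2 y$ ($Q{\left(y \right)} = y \left(-2\right) + 6 = - 2 y + 6 = 6 - 2 y$)
$Y + Q{\left(-3 \right)} \left(-10\right) = 6 + \left(6 - -6\right) \left(-10\right) = 6 + \left(6 + 6\right) \left(-10\right) = 6 + 12 \left(-10\right) = 6 - 120 = -114$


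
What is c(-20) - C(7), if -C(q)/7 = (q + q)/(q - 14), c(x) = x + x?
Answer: -54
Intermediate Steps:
c(x) = 2*x
C(q) = -14*q/(-14 + q) (C(q) = -7*(q + q)/(q - 14) = -7*2*q/(-14 + q) = -14*q/(-14 + q))
c(-20) - C(7) = 2*(-20) - (-14)*7/(-14 + 7) = -40 - (-14)*7/(-7) = -40 - (-14)*7*(-1)/7 = -40 - 1*14 = -40 - 14 = -54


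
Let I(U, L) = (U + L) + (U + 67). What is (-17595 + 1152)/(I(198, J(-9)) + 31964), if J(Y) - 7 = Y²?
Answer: -2349/4645 ≈ -0.50570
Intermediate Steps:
J(Y) = 7 + Y²
I(U, L) = 67 + L + 2*U (I(U, L) = (L + U) + (67 + U) = 67 + L + 2*U)
(-17595 + 1152)/(I(198, J(-9)) + 31964) = (-17595 + 1152)/((67 + (7 + (-9)²) + 2*198) + 31964) = -16443/((67 + (7 + 81) + 396) + 31964) = -16443/((67 + 88 + 396) + 31964) = -16443/(551 + 31964) = -16443/32515 = -16443*1/32515 = -2349/4645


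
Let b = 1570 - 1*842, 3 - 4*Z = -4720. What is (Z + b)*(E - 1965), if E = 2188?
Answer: 1702605/4 ≈ 4.2565e+5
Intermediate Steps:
Z = 4723/4 (Z = ¾ - ¼*(-4720) = ¾ + 1180 = 4723/4 ≈ 1180.8)
b = 728 (b = 1570 - 842 = 728)
(Z + b)*(E - 1965) = (4723/4 + 728)*(2188 - 1965) = (7635/4)*223 = 1702605/4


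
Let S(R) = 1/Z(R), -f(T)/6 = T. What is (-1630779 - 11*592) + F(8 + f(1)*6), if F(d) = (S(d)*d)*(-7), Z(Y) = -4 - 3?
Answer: -1637319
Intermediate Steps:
f(T) = -6*T
Z(Y) = -7
S(R) = -⅐ (S(R) = 1/(-7) = -⅐)
F(d) = d (F(d) = -d/7*(-7) = d)
(-1630779 - 11*592) + F(8 + f(1)*6) = (-1630779 - 11*592) + (8 - 6*1*6) = (-1630779 - 6512) + (8 - 6*6) = -1637291 + (8 - 36) = -1637291 - 28 = -1637319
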